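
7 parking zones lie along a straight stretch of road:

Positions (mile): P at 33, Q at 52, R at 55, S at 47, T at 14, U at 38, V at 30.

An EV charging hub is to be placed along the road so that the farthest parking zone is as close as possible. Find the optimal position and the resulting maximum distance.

location 34.5, max distance 20.5

The 1-center on a line is the midpoint of the two extreme points: leftmost at 14, rightmost at 55.
Optimal location = (14 + 55)/2 = 34.5; maximum distance = (55 − 14)/2 = 20.5.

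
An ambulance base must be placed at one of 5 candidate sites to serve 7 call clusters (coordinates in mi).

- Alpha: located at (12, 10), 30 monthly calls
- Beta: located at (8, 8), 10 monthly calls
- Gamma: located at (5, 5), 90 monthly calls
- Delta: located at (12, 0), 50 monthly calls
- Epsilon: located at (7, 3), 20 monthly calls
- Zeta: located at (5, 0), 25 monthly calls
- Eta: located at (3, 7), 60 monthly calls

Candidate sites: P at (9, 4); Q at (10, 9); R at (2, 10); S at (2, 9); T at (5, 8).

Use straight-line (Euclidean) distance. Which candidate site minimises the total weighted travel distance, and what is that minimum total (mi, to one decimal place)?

P, total 1452.2 mi

Total weighted distance at each candidate:
  P (9, 4): total = 1452.2
  Q (10, 9): total = 1955.1
  R (2, 10): total = 2217.9
  S (2, 9): total = 2012.5
  T (5, 8): total = 1491.8
Minimum is at P with total 1452.2 mi.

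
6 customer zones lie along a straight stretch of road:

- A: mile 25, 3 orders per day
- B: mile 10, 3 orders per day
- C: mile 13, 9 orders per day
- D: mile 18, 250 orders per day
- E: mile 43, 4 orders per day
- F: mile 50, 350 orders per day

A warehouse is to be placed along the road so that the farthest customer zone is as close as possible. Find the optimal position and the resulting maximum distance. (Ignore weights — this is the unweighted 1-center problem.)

location 30, max distance 20

The 1-center on a line is the midpoint of the two extreme points: leftmost at 10, rightmost at 50.
Optimal location = (10 + 50)/2 = 30; maximum distance = (50 − 10)/2 = 20.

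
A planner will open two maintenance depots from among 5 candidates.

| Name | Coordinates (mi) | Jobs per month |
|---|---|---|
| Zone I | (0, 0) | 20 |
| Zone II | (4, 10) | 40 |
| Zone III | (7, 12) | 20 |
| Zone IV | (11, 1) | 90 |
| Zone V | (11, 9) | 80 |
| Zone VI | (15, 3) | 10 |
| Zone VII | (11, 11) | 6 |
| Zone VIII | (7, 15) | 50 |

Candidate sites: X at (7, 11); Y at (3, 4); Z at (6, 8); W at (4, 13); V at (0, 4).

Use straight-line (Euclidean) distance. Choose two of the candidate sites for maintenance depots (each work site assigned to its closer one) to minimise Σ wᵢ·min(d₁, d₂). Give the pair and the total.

{X, Y}, total 1710.4

Evaluate every pair (each demand assigned to the nearer of the two):
  {X, Y}: total = 1710.4
  {X, Z}: total = 1792.1
  {Z, W}: total = 1876.7
  {X, V}: total = 1890.7
  {Z, V}: total = 1949.2
  {Y, Z}: total = 1964.0
  {Y, W}: total = 2041.6
  {X, W}: total = 2045.3
  {W, V}: total = 2307.0
  {Y, V}: total = 2795.3
Best pair: {X, Y} with total 1710.4.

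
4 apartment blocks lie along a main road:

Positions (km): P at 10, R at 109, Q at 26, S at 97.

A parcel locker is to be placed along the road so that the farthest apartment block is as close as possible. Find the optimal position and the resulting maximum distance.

The 1-center on a line is the midpoint of the two extreme points: leftmost at 10, rightmost at 109.
Optimal location = (10 + 109)/2 = 59.5; maximum distance = (109 − 10)/2 = 49.5.

location 59.5, max distance 49.5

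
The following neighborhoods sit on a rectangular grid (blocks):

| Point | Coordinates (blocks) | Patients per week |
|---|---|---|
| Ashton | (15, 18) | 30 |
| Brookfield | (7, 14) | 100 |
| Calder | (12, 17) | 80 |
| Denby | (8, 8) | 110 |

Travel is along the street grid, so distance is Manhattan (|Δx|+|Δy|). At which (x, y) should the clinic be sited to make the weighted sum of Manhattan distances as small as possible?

Manhattan distance separates: Σwᵢ(|x−xᵢ|+|y−yᵢ|) = Σwᵢ|x−xᵢ| + Σwᵢ|y−yᵢ|, so x and y are optimised independently as 1-D weighted medians.
Total weight W = 320; half = 160.
x-coordinate, sorted with cumulative weight:
  x=7 (Brookfield, w=100) cum 100
  x=8 (Denby, w=110) cum 210  ← median
  x=12 (Calder, w=80) cum 290
  x=15 (Ashton, w=30) cum 320
⇒ x* = 8
y-coordinate, sorted with cumulative weight:
  y=8 (Denby, w=110) cum 110
  y=14 (Brookfield, w=100) cum 210  ← median
  y=17 (Calder, w=80) cum 290
  y=18 (Ashton, w=30) cum 320
⇒ y* = 14

(8, 14)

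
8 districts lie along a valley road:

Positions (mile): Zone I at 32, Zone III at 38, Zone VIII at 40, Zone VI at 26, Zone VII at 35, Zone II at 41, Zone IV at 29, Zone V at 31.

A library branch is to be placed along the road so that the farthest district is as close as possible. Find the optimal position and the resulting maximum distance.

The 1-center on a line is the midpoint of the two extreme points: leftmost at 26, rightmost at 41.
Optimal location = (26 + 41)/2 = 33.5; maximum distance = (41 − 26)/2 = 7.5.

location 33.5, max distance 7.5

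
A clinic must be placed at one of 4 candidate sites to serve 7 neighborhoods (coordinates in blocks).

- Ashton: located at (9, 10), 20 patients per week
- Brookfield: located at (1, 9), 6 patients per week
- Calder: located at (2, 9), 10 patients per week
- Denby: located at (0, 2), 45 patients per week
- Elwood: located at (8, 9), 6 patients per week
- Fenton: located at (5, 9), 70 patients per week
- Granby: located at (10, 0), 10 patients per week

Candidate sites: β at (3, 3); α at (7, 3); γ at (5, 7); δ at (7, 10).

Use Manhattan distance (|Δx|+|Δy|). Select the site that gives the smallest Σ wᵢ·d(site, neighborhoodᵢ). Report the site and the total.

Total weighted distance at each candidate:
  β (3, 3): total = 1284
  α (7, 3): total = 1384
  γ (5, 7): total = 966
  δ (7, 10): total = 1169
Minimum is at γ with total 966 blocks.

γ, total 966 blocks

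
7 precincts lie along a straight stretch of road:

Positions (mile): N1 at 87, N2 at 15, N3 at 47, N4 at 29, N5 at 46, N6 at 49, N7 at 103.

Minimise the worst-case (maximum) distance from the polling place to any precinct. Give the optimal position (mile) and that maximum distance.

The 1-center on a line is the midpoint of the two extreme points: leftmost at 15, rightmost at 103.
Optimal location = (15 + 103)/2 = 59; maximum distance = (103 − 15)/2 = 44.

location 59, max distance 44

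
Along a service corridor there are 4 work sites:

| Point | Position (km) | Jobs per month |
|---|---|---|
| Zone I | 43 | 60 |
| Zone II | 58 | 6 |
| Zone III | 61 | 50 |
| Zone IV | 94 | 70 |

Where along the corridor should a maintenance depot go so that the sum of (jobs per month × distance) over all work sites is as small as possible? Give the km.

x = 61

For a sum of weighted absolute distances on a line, the optimum is the weighted median (not the mean). Total weight W = 186; half-weight = 93.
Sort by position and accumulate weight:
  km 43 (Zone I, w=60) → cum 60
  km 58 (Zone II, w=6) → cum 66
  km 61 (Zone III, w=50) → cum 116  ≥ 93 → median here
  km 94 (Zone IV, w=70) → cum 186
Optimal location: km 61.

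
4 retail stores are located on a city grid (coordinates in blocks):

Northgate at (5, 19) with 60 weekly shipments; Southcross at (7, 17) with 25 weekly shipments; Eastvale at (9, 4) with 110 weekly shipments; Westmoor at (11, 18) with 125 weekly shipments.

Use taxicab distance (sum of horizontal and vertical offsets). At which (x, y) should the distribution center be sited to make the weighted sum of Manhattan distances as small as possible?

Manhattan distance separates: Σwᵢ(|x−xᵢ|+|y−yᵢ|) = Σwᵢ|x−xᵢ| + Σwᵢ|y−yᵢ|, so x and y are optimised independently as 1-D weighted medians.
Total weight W = 320; half = 160.
x-coordinate, sorted with cumulative weight:
  x=5 (Northgate, w=60) cum 60
  x=7 (Southcross, w=25) cum 85
  x=9 (Eastvale, w=110) cum 195  ← median
  x=11 (Westmoor, w=125) cum 320
⇒ x* = 9
y-coordinate, sorted with cumulative weight:
  y=4 (Eastvale, w=110) cum 110
  y=17 (Southcross, w=25) cum 135
  y=18 (Westmoor, w=125) cum 260  ← median
  y=19 (Northgate, w=60) cum 320
⇒ y* = 18

(9, 18)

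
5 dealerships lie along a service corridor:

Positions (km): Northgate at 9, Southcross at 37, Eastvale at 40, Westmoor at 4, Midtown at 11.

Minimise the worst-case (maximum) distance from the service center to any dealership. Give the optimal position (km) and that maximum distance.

The 1-center on a line is the midpoint of the two extreme points: leftmost at 4, rightmost at 40.
Optimal location = (4 + 40)/2 = 22; maximum distance = (40 − 4)/2 = 18.

location 22, max distance 18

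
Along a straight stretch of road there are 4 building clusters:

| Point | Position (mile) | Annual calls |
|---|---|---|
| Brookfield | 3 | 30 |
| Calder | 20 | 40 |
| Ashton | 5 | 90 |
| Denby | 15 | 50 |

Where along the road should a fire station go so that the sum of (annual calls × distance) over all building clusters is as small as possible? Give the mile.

For a sum of weighted absolute distances on a line, the optimum is the weighted median (not the mean). Total weight W = 210; half-weight = 105.
Sort by position and accumulate weight:
  mile 3 (Brookfield, w=30) → cum 30
  mile 5 (Ashton, w=90) → cum 120  ≥ 105 → median here
  mile 15 (Denby, w=50) → cum 170
  mile 20 (Calder, w=40) → cum 210
Optimal location: mile 5.

x = 5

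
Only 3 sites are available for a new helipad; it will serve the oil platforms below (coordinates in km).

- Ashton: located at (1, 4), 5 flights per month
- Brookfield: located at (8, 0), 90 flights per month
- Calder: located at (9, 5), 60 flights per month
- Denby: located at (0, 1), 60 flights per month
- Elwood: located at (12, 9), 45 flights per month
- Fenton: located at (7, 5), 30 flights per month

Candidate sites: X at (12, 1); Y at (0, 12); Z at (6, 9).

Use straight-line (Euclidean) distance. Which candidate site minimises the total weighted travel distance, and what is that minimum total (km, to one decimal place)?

Total weighted distance at each candidate:
  X (12, 1): total = 2000.2
  Y (0, 12): total = 3536.0
  Z (6, 9): total = 2158.8
Minimum is at X with total 2000.2 km.

X, total 2000.2 km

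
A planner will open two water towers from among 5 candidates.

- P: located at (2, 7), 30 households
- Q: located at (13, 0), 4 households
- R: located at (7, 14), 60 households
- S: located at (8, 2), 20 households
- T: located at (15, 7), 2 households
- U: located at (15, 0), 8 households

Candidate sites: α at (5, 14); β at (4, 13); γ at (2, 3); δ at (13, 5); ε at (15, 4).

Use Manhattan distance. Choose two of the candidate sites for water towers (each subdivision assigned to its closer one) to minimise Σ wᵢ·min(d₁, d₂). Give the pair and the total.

Evaluate every pair (each demand assigned to the nearer of the two):
  {α, γ}: total = 598
  {α, ε}: total = 662
  {α, δ}: total = 664
  {β, γ}: total = 718
  {β, ε}: total = 722
  {β, δ}: total = 724
  {α, β}: total = 974
  {γ, δ}: total = 1244
  {γ, ε}: total = 1282
  {δ, ε}: total = 1508
Best pair: {α, γ} with total 598.

{α, γ}, total 598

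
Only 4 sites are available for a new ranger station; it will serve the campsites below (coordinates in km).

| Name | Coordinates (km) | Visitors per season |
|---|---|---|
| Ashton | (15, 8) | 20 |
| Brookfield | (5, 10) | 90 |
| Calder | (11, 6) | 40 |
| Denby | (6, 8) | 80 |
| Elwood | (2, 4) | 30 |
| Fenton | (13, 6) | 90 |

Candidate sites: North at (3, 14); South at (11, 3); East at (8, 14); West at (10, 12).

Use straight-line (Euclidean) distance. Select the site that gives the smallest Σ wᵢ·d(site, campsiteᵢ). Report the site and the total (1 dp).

South, total 2239.7 km

Total weighted distance at each candidate:
  North (3, 14): total = 3114.1
  South (11, 3): total = 2239.7
  East (8, 14): total = 2681.0
  West (10, 12): total = 2251.7
Minimum is at South with total 2239.7 km.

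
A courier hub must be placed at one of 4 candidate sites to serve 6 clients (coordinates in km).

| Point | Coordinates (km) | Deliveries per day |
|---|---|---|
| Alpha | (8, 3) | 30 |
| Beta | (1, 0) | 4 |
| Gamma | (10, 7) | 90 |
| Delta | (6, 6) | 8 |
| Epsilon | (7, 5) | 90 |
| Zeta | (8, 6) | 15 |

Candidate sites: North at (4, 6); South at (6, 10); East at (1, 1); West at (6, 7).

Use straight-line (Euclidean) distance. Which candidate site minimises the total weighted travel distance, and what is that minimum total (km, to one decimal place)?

West, total 771.4 km

Total weighted distance at each candidate:
  North (4, 6): total = 1084.9
  South (6, 10): total = 1271.1
  East (1, 1): total = 2030.5
  West (6, 7): total = 771.4
Minimum is at West with total 771.4 km.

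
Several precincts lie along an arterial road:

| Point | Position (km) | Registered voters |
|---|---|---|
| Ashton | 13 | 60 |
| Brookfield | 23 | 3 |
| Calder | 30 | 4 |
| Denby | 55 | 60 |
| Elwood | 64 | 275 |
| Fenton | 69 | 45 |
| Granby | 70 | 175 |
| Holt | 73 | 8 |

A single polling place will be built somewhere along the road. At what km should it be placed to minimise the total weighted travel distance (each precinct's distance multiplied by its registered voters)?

For a sum of weighted absolute distances on a line, the optimum is the weighted median (not the mean). Total weight W = 630; half-weight = 315.
Sort by position and accumulate weight:
  km 13 (Ashton, w=60) → cum 60
  km 23 (Brookfield, w=3) → cum 63
  km 30 (Calder, w=4) → cum 67
  km 55 (Denby, w=60) → cum 127
  km 64 (Elwood, w=275) → cum 402  ≥ 315 → median here
  km 69 (Fenton, w=45) → cum 447
  km 70 (Granby, w=175) → cum 622
  km 73 (Holt, w=8) → cum 630
Optimal location: km 64.

x = 64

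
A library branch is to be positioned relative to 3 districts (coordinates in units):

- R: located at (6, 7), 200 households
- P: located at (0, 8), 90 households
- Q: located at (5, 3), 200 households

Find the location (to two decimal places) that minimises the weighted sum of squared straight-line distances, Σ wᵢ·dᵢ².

The minimiser of Σwᵢ‖p−pᵢ‖² is the weighted centroid p* = (Σwᵢpᵢ)/(Σwᵢ).
Σwᵢ = 490.
Σwᵢxᵢ = 200·6 + 90·0 + 200·5 = 2200.
Σwᵢyᵢ = 200·7 + 90·8 + 200·3 = 2720.
x* = 2200/490 = 4.49, y* = 2720/490 = 5.55.

(4.49, 5.55)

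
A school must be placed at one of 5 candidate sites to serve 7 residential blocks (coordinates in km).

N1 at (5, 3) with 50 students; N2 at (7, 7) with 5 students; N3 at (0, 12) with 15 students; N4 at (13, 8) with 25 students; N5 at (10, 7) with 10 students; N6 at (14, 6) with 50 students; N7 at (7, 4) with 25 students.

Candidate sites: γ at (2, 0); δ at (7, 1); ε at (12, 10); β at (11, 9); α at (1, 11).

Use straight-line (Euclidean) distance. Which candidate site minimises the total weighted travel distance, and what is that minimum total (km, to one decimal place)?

Total weighted distance at each candidate:
  γ (2, 0): total = 1714.9
  δ (7, 1): total = 1169.7
  ε (12, 10): total = 1217.4
  β (11, 9): total = 1068.1
  α (1, 11): total = 1839.1
Minimum is at β with total 1068.1 km.

β, total 1068.1 km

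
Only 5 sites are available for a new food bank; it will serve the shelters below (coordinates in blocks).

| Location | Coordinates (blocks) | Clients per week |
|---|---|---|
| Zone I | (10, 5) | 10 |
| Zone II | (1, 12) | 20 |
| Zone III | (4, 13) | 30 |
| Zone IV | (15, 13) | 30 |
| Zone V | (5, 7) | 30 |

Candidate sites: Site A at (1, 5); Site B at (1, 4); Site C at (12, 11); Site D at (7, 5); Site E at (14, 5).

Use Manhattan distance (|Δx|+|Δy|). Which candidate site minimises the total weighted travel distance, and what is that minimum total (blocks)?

Site C, total 1100 blocks

Total weighted distance at each candidate:
  Site A (1, 5): total = 1400
  Site B (1, 4): total = 1520
  Site C (12, 11): total = 1100
  Site D (7, 5): total = 1220
  Site E (14, 5): total = 1580
Minimum is at Site C with total 1100 blocks.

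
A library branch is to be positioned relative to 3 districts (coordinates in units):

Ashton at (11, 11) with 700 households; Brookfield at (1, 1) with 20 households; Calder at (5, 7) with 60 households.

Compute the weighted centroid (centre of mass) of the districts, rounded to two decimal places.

(10.28, 10.44)

The minimiser of Σwᵢ‖p−pᵢ‖² is the weighted centroid p* = (Σwᵢpᵢ)/(Σwᵢ).
Σwᵢ = 780.
Σwᵢxᵢ = 700·11 + 20·1 + 60·5 = 8020.
Σwᵢyᵢ = 700·11 + 20·1 + 60·7 = 8140.
x* = 8020/780 = 10.28, y* = 8140/780 = 10.44.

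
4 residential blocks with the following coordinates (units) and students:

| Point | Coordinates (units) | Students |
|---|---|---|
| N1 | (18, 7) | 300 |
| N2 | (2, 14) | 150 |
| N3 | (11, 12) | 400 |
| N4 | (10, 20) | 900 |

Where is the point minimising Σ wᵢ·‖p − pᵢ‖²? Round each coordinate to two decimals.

(10.91, 15.43)

The minimiser of Σwᵢ‖p−pᵢ‖² is the weighted centroid p* = (Σwᵢpᵢ)/(Σwᵢ).
Σwᵢ = 1750.
Σwᵢxᵢ = 300·18 + 150·2 + 400·11 + 900·10 = 19100.
Σwᵢyᵢ = 300·7 + 150·14 + 400·12 + 900·20 = 27000.
x* = 19100/1750 = 10.91, y* = 27000/1750 = 15.43.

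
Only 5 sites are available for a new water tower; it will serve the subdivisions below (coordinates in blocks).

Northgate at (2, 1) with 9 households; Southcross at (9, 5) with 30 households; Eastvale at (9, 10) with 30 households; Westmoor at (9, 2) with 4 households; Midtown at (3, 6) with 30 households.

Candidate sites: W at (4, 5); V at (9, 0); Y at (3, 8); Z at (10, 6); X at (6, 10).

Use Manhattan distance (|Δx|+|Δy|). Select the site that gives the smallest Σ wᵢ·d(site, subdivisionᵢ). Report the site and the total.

Total weighted distance at each candidate:
  W (4, 5): total = 596
  V (9, 0): total = 890
  Y (3, 8): total = 690
  Z (10, 6): total = 557
  X (6, 10): total = 701
Minimum is at Z with total 557 blocks.

Z, total 557 blocks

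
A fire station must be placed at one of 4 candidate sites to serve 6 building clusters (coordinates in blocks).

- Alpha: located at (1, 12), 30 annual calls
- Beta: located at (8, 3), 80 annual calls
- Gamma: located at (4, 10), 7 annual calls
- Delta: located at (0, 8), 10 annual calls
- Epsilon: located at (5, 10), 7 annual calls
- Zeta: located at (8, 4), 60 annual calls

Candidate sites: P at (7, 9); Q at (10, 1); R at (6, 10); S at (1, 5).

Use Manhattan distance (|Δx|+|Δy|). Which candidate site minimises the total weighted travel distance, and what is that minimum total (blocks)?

P, total 1319 blocks

Total weighted distance at each candidate:
  P (7, 9): total = 1319
  Q (10, 1): total = 1593
  R (6, 10): total = 1511
  S (1, 5): total = 1569
Minimum is at P with total 1319 blocks.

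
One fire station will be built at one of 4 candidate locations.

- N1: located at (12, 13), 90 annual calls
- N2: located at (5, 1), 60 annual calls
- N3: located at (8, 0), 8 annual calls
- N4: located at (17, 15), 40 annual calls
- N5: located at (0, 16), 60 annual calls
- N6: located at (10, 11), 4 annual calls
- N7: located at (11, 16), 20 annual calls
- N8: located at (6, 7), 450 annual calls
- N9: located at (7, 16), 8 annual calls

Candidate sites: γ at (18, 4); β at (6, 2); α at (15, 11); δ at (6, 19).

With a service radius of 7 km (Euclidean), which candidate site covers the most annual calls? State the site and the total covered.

Coverage radius r = 7 km; a point is covered iff (Δx)²+(Δy)² ≤ 7² = 49.
  γ (18, 4): covers {none} → 0
  β (6, 2): covers {N2, N3, N8} → 518
  α (15, 11): covers {N1, N4, N6, N7} → 154
  δ (6, 19): covers {N5, N7, N9} → 88
Maximum coverage at β: 518 annual calls.

β, covering 518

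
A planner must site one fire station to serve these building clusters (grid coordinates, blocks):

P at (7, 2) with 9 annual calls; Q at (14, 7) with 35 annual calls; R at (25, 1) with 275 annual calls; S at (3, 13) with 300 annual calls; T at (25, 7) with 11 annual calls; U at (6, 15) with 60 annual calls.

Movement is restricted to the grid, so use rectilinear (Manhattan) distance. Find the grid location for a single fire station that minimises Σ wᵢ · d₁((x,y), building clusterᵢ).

(6, 13)

Manhattan distance separates: Σwᵢ(|x−xᵢ|+|y−yᵢ|) = Σwᵢ|x−xᵢ| + Σwᵢ|y−yᵢ|, so x and y are optimised independently as 1-D weighted medians.
Total weight W = 690; half = 345.
x-coordinate, sorted with cumulative weight:
  x=3 (S, w=300) cum 300
  x=6 (U, w=60) cum 360  ← median
  x=7 (P, w=9) cum 369
  x=14 (Q, w=35) cum 404
  x=25 (R, w=275) cum 679
  x=25 (T, w=11) cum 690
⇒ x* = 6
y-coordinate, sorted with cumulative weight:
  y=1 (R, w=275) cum 275
  y=2 (P, w=9) cum 284
  y=7 (Q, w=35) cum 319
  y=7 (T, w=11) cum 330
  y=13 (S, w=300) cum 630  ← median
  y=15 (U, w=60) cum 690
⇒ y* = 13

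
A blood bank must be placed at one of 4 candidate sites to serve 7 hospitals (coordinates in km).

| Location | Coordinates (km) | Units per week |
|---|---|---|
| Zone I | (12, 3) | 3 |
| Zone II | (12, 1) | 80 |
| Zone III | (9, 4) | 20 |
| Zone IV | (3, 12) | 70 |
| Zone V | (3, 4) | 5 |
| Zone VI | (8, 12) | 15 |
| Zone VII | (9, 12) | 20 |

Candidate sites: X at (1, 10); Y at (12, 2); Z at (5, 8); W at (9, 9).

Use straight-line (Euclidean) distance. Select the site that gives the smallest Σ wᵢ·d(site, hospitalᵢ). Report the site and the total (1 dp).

Total weighted distance at each candidate:
  X (1, 10): total = 1879.9
  Y (12, 2): total = 1513.3
  Z (5, 8): total = 1454.5
  W (9, 9): total = 1419.7
Minimum is at W with total 1419.7 km.

W, total 1419.7 km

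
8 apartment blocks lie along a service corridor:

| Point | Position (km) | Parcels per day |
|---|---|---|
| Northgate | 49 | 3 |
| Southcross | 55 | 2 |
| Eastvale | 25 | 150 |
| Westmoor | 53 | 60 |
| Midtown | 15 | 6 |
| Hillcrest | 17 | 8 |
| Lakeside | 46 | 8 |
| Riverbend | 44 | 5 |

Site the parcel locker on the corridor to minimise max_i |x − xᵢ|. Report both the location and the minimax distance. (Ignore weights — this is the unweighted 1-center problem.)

The 1-center on a line is the midpoint of the two extreme points: leftmost at 15, rightmost at 55.
Optimal location = (15 + 55)/2 = 35; maximum distance = (55 − 15)/2 = 20.

location 35, max distance 20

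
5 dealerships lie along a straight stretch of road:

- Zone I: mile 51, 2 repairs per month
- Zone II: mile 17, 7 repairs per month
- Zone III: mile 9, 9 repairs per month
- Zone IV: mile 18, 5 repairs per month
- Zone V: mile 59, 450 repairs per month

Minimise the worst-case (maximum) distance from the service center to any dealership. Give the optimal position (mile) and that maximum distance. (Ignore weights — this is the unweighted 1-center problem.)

location 34, max distance 25

The 1-center on a line is the midpoint of the two extreme points: leftmost at 9, rightmost at 59.
Optimal location = (9 + 59)/2 = 34; maximum distance = (59 − 9)/2 = 25.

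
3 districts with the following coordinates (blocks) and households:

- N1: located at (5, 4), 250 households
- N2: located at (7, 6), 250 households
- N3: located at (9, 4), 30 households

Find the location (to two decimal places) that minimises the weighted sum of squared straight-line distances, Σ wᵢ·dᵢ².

The minimiser of Σwᵢ‖p−pᵢ‖² is the weighted centroid p* = (Σwᵢpᵢ)/(Σwᵢ).
Σwᵢ = 530.
Σwᵢxᵢ = 250·5 + 250·7 + 30·9 = 3270.
Σwᵢyᵢ = 250·4 + 250·6 + 30·4 = 2620.
x* = 3270/530 = 6.17, y* = 2620/530 = 4.94.

(6.17, 4.94)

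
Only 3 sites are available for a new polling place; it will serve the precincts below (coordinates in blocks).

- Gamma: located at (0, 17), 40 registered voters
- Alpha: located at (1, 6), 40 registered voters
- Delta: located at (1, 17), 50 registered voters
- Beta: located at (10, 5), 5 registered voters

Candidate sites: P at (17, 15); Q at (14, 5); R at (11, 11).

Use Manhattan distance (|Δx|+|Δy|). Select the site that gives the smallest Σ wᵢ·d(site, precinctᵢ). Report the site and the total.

R, total 2115 blocks

Total weighted distance at each candidate:
  P (17, 15): total = 2745
  Q (14, 5): total = 2870
  R (11, 11): total = 2115
Minimum is at R with total 2115 blocks.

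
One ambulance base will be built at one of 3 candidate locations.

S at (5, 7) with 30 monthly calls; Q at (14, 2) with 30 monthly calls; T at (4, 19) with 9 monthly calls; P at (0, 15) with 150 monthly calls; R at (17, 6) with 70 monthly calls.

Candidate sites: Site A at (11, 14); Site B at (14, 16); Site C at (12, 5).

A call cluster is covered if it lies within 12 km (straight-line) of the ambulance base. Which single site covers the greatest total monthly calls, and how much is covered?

Site A, covering 259

Coverage radius r = 12 km; a point is covered iff (Δx)²+(Δy)² ≤ 12² = 144.
  Site A (11, 14): covers {S, T, P, R} → 259
  Site B (14, 16): covers {T, R} → 79
  Site C (12, 5): covers {S, Q, R} → 130
Maximum coverage at Site A: 259 monthly calls.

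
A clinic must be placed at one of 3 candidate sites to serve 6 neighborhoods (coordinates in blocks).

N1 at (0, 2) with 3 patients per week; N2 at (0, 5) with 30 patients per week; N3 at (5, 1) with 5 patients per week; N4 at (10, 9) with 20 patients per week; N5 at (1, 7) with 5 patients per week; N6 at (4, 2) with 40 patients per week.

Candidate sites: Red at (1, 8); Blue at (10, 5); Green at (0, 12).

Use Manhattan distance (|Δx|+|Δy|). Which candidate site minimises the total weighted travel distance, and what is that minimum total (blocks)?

Total weighted distance at each candidate:
  Red (1, 8): total = 761
  Blue (10, 5): total = 879
  Green (0, 12): total = 1170
Minimum is at Red with total 761 blocks.

Red, total 761 blocks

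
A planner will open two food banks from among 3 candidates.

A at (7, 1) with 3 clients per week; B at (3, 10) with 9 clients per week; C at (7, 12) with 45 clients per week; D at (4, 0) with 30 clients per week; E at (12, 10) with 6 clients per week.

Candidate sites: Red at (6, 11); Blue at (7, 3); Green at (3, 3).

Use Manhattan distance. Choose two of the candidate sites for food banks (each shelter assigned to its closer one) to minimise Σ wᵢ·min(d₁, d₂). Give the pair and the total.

Evaluate every pair (each demand assigned to the nearer of the two):
  {Red, Green}: total = 306
  {Red, Blue}: total = 354
  {Blue, Green}: total = 666
Best pair: {Red, Green} with total 306.

{Red, Green}, total 306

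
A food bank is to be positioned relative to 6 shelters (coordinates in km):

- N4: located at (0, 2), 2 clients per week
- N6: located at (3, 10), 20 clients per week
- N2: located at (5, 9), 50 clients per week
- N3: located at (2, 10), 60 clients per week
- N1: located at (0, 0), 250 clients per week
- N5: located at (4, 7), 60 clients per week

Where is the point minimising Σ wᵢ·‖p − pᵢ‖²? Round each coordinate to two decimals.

(1.52, 3.79)

The minimiser of Σwᵢ‖p−pᵢ‖² is the weighted centroid p* = (Σwᵢpᵢ)/(Σwᵢ).
Σwᵢ = 442.
Σwᵢxᵢ = 2·0 + 20·3 + 50·5 + 60·2 + 250·0 + 60·4 = 670.
Σwᵢyᵢ = 2·2 + 20·10 + 50·9 + 60·10 + 250·0 + 60·7 = 1674.
x* = 670/442 = 1.52, y* = 1674/442 = 3.79.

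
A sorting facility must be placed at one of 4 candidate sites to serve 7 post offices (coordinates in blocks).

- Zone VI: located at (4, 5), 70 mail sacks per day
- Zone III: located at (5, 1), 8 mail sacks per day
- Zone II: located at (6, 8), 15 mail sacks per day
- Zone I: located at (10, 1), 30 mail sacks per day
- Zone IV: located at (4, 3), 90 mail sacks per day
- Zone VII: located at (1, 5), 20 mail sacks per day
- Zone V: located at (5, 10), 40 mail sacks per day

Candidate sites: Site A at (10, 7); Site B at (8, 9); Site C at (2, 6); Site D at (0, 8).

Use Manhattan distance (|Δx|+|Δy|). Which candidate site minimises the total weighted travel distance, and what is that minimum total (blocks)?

Total weighted distance at each candidate:
  Site A (10, 7): total = 2343
  Site B (8, 9): total = 2273
  Site C (2, 6): total = 1524
  Site D (0, 8): total = 2356
Minimum is at Site C with total 1524 blocks.

Site C, total 1524 blocks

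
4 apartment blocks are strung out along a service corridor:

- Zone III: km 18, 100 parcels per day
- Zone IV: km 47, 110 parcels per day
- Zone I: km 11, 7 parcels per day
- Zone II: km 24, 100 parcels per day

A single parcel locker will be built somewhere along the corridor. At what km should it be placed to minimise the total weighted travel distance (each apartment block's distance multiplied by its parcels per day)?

x = 24

For a sum of weighted absolute distances on a line, the optimum is the weighted median (not the mean). Total weight W = 317; half-weight = 158.5.
Sort by position and accumulate weight:
  km 11 (Zone I, w=7) → cum 7
  km 18 (Zone III, w=100) → cum 107
  km 24 (Zone II, w=100) → cum 207  ≥ 158.5 → median here
  km 47 (Zone IV, w=110) → cum 317
Optimal location: km 24.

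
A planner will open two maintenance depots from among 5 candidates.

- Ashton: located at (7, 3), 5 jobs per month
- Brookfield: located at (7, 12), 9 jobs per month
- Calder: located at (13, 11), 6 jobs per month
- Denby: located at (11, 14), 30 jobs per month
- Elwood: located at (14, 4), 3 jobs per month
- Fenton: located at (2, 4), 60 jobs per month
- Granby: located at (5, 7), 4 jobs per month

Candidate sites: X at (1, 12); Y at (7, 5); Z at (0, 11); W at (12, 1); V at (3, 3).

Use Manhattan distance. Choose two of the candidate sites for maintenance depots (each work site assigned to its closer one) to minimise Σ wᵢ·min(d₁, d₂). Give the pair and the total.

Evaluate every pair (each demand assigned to the nearer of the two):
  {X, V}: total = 692
  {Y, V}: total = 695
  {Z, V}: total = 770
  {W, V}: total = 782
  {X, Y}: total = 896
  {Y, W}: total = 920
  {Y, Z}: total = 935
  {X, W}: total = 1106
  {Z, W}: total = 1184
  {X, Z}: total = 1206
Best pair: {X, V} with total 692.

{X, V}, total 692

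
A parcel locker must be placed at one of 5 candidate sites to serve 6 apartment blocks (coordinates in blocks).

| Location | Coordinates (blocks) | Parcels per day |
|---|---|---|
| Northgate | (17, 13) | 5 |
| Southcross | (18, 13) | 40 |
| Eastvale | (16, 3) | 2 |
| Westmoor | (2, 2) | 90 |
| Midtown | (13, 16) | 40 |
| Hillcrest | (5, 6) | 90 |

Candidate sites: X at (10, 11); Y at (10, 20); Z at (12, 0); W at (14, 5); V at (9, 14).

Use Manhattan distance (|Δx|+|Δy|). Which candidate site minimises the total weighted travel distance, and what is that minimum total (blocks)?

X, total 3223 blocks

Total weighted distance at each candidate:
  X (10, 11): total = 3223
  Y (10, 20): total = 5046
  Z (12, 0): total = 3794
  W (14, 5): total = 3273
  V (9, 14): total = 3511
Minimum is at X with total 3223 blocks.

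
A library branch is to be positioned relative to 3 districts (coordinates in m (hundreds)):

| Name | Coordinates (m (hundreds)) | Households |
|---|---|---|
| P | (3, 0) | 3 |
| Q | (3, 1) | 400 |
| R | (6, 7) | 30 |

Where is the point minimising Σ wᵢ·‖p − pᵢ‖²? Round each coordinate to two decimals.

The minimiser of Σwᵢ‖p−pᵢ‖² is the weighted centroid p* = (Σwᵢpᵢ)/(Σwᵢ).
Σwᵢ = 433.
Σwᵢxᵢ = 3·3 + 400·3 + 30·6 = 1389.
Σwᵢyᵢ = 3·0 + 400·1 + 30·7 = 610.
x* = 1389/433 = 3.21, y* = 610/433 = 1.41.

(3.21, 1.41)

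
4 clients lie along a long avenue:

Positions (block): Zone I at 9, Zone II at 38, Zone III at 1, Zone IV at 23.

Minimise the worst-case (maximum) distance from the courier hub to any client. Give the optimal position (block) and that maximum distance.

The 1-center on a line is the midpoint of the two extreme points: leftmost at 1, rightmost at 38.
Optimal location = (1 + 38)/2 = 19.5; maximum distance = (38 − 1)/2 = 18.5.

location 19.5, max distance 18.5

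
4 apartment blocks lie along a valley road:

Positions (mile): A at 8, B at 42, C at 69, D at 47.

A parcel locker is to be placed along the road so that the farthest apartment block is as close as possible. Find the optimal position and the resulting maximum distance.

location 38.5, max distance 30.5

The 1-center on a line is the midpoint of the two extreme points: leftmost at 8, rightmost at 69.
Optimal location = (8 + 69)/2 = 38.5; maximum distance = (69 − 8)/2 = 30.5.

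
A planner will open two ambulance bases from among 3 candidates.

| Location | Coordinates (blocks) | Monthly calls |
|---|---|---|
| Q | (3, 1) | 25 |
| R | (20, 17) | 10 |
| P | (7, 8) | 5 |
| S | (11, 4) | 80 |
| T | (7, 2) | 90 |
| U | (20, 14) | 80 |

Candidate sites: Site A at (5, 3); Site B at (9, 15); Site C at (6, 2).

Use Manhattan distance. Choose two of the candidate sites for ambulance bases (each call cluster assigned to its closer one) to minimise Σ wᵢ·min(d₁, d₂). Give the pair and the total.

{Site B, Site C}, total 1875

Evaluate every pair (each demand assigned to the nearer of the two):
  {Site B, Site C}: total = 1875
  {Site A, Site B}: total = 2055
  {Site A, Site C}: total = 3155
Best pair: {Site B, Site C} with total 1875.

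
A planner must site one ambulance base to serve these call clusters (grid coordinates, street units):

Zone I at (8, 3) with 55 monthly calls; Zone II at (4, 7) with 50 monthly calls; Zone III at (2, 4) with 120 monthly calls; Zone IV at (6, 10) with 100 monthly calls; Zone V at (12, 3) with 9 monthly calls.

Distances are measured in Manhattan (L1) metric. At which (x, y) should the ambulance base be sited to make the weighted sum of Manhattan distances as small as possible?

(4, 4)

Manhattan distance separates: Σwᵢ(|x−xᵢ|+|y−yᵢ|) = Σwᵢ|x−xᵢ| + Σwᵢ|y−yᵢ|, so x and y are optimised independently as 1-D weighted medians.
Total weight W = 334; half = 167.
x-coordinate, sorted with cumulative weight:
  x=2 (Zone III, w=120) cum 120
  x=4 (Zone II, w=50) cum 170  ← median
  x=6 (Zone IV, w=100) cum 270
  x=8 (Zone I, w=55) cum 325
  x=12 (Zone V, w=9) cum 334
⇒ x* = 4
y-coordinate, sorted with cumulative weight:
  y=3 (Zone I, w=55) cum 55
  y=3 (Zone V, w=9) cum 64
  y=4 (Zone III, w=120) cum 184  ← median
  y=7 (Zone II, w=50) cum 234
  y=10 (Zone IV, w=100) cum 334
⇒ y* = 4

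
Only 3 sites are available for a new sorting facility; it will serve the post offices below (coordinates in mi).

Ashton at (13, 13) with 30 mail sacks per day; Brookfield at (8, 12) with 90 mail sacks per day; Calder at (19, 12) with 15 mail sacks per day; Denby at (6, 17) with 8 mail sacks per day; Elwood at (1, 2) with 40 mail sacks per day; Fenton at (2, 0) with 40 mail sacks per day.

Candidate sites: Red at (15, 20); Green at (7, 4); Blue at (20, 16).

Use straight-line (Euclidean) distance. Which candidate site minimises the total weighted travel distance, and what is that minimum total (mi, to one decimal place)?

Total weighted distance at each candidate:
  Red (15, 20): total = 3251.5
  Green (7, 4): total = 1879.9
  Blue (20, 16): total = 3448.4
Minimum is at Green with total 1879.9 mi.

Green, total 1879.9 mi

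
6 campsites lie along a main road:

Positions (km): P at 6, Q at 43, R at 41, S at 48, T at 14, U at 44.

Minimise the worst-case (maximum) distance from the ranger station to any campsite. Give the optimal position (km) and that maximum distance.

The 1-center on a line is the midpoint of the two extreme points: leftmost at 6, rightmost at 48.
Optimal location = (6 + 48)/2 = 27; maximum distance = (48 − 6)/2 = 21.

location 27, max distance 21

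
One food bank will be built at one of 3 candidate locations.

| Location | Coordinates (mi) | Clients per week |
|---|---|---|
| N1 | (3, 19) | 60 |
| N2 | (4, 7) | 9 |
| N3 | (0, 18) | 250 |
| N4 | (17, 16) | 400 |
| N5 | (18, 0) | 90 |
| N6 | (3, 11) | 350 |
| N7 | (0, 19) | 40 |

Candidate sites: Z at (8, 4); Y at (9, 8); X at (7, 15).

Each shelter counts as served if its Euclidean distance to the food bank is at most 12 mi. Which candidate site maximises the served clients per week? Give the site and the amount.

Coverage radius r = 12 mi; a point is covered iff (Δx)²+(Δy)² ≤ 12² = 144.
  Z (8, 4): covers {N2, N5, N6} → 449
  Y (9, 8): covers {N2, N4, N6} → 759
  X (7, 15): covers {N1, N2, N3, N4, N6, N7} → 1109
Maximum coverage at X: 1109 clients per week.

X, covering 1109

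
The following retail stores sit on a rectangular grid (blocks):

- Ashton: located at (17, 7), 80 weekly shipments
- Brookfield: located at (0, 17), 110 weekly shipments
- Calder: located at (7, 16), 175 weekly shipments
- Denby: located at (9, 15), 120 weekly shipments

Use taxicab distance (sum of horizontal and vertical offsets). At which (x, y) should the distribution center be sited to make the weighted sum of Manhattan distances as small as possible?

Manhattan distance separates: Σwᵢ(|x−xᵢ|+|y−yᵢ|) = Σwᵢ|x−xᵢ| + Σwᵢ|y−yᵢ|, so x and y are optimised independently as 1-D weighted medians.
Total weight W = 485; half = 242.5.
x-coordinate, sorted with cumulative weight:
  x=0 (Brookfield, w=110) cum 110
  x=7 (Calder, w=175) cum 285  ← median
  x=9 (Denby, w=120) cum 405
  x=17 (Ashton, w=80) cum 485
⇒ x* = 7
y-coordinate, sorted with cumulative weight:
  y=7 (Ashton, w=80) cum 80
  y=15 (Denby, w=120) cum 200
  y=16 (Calder, w=175) cum 375  ← median
  y=17 (Brookfield, w=110) cum 485
⇒ y* = 16

(7, 16)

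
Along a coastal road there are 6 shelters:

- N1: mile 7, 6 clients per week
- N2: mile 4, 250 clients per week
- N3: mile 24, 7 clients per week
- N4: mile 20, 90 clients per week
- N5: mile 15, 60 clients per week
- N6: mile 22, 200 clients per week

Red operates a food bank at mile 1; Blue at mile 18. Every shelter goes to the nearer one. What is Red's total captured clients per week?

The indifferent point is the midpoint (1+18)/2 = 9.5; shelters left of it (closer to Red at 1) go to Red, those right go to Blue.
  N2 at 4 (w=250) → Red
  N1 at 7 (w=6) → Red
  N5 at 15 (w=60) → Blue
  N4 at 20 (w=90) → Blue
  N6 at 22 (w=200) → Blue
  N3 at 24 (w=7) → Blue
Red captures 256; Blue captures 357.

256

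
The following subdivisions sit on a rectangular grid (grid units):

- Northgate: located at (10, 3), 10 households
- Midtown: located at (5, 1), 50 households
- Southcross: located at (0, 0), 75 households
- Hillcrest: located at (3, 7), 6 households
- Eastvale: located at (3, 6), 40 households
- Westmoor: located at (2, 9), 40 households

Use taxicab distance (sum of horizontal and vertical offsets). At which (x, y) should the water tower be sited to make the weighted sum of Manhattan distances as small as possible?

Manhattan distance separates: Σwᵢ(|x−xᵢ|+|y−yᵢ|) = Σwᵢ|x−xᵢ| + Σwᵢ|y−yᵢ|, so x and y are optimised independently as 1-D weighted medians.
Total weight W = 221; half = 110.5.
x-coordinate, sorted with cumulative weight:
  x=0 (Southcross, w=75) cum 75
  x=2 (Westmoor, w=40) cum 115  ← median
  x=3 (Hillcrest, w=6) cum 121
  x=3 (Eastvale, w=40) cum 161
  x=5 (Midtown, w=50) cum 211
  x=10 (Northgate, w=10) cum 221
⇒ x* = 2
y-coordinate, sorted with cumulative weight:
  y=0 (Southcross, w=75) cum 75
  y=1 (Midtown, w=50) cum 125  ← median
  y=3 (Northgate, w=10) cum 135
  y=6 (Eastvale, w=40) cum 175
  y=7 (Hillcrest, w=6) cum 181
  y=9 (Westmoor, w=40) cum 221
⇒ y* = 1

(2, 1)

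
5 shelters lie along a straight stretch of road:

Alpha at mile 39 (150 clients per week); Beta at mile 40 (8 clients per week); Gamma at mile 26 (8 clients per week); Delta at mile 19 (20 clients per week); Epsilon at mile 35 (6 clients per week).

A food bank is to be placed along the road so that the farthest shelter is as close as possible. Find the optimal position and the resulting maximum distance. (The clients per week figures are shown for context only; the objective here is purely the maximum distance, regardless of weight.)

The 1-center on a line is the midpoint of the two extreme points: leftmost at 19, rightmost at 40.
Optimal location = (19 + 40)/2 = 29.5; maximum distance = (40 − 19)/2 = 10.5.

location 29.5, max distance 10.5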